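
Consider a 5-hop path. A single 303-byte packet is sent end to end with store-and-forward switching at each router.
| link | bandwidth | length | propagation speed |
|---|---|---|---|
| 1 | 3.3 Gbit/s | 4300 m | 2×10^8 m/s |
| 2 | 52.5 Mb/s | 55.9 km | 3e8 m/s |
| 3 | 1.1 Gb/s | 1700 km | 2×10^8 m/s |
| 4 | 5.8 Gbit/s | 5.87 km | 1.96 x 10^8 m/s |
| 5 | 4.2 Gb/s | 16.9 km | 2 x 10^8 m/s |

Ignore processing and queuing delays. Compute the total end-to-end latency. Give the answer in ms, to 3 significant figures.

L = 303 × 8 = 2424 bits.
Transmission delays (L/R per hop): 0.000734545, 0.0461714, 0.00220364, 0.000417931, 0.000577143 ms; sum = 0.0501047 ms.
Propagation delays (d/s per hop): 0.0215, 0.186333, 8.5, 0.029949, 0.0845 ms; sum = 8.82228 ms.
End-to-end = 8.87 ms.

8.87 ms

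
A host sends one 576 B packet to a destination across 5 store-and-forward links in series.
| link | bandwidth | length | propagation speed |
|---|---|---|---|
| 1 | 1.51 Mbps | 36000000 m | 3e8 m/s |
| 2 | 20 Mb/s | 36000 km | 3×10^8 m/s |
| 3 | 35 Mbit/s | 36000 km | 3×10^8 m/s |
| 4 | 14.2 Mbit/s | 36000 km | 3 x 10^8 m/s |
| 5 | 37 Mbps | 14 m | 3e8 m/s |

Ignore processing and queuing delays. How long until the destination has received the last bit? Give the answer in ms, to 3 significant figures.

L = 576 × 8 = 4608 bits.
Transmission delays (L/R per hop): 3.05166, 0.2304, 0.131657, 0.324507, 0.124541 ms; sum = 3.86276 ms.
Propagation delays (d/s per hop): 120, 120, 120, 120, 4.66667e-05 ms; sum = 480 ms.
End-to-end = 484 ms.

484 ms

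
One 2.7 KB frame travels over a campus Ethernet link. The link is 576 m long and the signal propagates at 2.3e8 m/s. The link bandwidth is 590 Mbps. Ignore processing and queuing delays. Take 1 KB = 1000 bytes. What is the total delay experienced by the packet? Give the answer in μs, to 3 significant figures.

L = 21600 bits.
Transmission delay = L/R = 21600 / 590000000 = 36.6102 μs.
Propagation delay = d/s = 576 m / 2.3e+08 m/s = 2.50435 μs.
Total = 39.1 μs.

39.1 μs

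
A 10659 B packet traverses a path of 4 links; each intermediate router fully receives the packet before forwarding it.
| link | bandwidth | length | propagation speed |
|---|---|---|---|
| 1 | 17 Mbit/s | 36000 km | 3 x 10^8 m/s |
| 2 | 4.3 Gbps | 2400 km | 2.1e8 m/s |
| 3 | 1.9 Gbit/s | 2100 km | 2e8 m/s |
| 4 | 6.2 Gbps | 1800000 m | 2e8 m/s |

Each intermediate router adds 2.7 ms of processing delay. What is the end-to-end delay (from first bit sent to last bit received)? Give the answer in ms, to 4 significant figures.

L = 10659 × 8 = 85272 bits.
Transmission delays (L/R per hop): 5.016, 0.0198307, 0.04488, 0.0137535 ms; sum = 5.09446 ms.
Propagation delays (d/s per hop): 120, 11.4286, 10.5, 9 ms; sum = 150.929 ms.
Processing at 3 router(s): 3 × 2.7 ms = 8.1 ms.
End-to-end = 164.1 ms.

164.1 ms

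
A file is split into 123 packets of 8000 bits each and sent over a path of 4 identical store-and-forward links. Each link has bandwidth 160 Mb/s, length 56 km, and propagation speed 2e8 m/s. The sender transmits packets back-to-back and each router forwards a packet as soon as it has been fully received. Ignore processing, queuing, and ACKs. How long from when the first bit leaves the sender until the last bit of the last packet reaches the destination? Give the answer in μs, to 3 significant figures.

Per-hop transmission t_tx = L/R = 8000/160000000 = 50 μs.
Per-hop propagation t_prop = 56000/200000000 = 280 μs.
Pipeline fill: first packet needs 4·t_tx to clear all hops; remaining 122 packets each add one t_tx.
Total = (4+123-1)·t_tx + 4·t_prop = 126·50 + 4·280 = 7420 μs.

7420 μs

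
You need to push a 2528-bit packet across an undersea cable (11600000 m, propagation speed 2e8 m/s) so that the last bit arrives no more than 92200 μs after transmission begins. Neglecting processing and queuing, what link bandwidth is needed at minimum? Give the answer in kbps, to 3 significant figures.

Propagation delay = 11600000 / 200000000 = 58000 μs.
Transmission budget = 92200 − 58000 = 34200 μs.
R ≥ L / t_tx = 2528 bits / 0.0342 s = 73.9 kbps.

73.9 kbps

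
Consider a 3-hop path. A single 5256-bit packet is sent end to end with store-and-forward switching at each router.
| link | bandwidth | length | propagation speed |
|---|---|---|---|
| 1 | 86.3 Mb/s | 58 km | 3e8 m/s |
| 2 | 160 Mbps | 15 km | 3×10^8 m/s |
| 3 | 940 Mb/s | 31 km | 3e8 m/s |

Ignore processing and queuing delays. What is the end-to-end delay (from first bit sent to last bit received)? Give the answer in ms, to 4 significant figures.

0.4460 ms

Transmission delays (L/R per hop): 0.0609038, 0.03285, 0.00559149 ms; sum = 0.0993453 ms.
Propagation delays (d/s per hop): 0.193333, 0.05, 0.103333 ms; sum = 0.346667 ms.
End-to-end = 0.4460 ms.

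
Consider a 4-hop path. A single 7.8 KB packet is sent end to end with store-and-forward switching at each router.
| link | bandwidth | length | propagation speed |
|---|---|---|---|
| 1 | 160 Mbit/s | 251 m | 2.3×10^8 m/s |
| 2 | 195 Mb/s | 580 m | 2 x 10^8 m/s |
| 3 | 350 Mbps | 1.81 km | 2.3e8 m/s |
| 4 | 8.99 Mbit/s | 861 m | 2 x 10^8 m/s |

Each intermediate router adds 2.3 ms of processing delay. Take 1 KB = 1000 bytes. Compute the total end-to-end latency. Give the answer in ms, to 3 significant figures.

L = 62400 bits.
Transmission delays (L/R per hop): 0.39, 0.32, 0.178286, 6.94105 ms; sum = 7.82933 ms.
Propagation delays (d/s per hop): 0.0010913, 0.0029, 0.00786957, 0.004305 ms; sum = 0.0161659 ms.
Processing at 3 router(s): 3 × 2.3 ms = 6.9 ms.
End-to-end = 14.7 ms.

14.7 ms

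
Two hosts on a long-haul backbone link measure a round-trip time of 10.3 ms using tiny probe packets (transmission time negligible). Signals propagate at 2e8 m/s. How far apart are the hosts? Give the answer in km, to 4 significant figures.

1030 km

One-way propagation = RTT/2 = 5.15 ms.
d = s × t = 200000000 × 0.00515 = 1030 km.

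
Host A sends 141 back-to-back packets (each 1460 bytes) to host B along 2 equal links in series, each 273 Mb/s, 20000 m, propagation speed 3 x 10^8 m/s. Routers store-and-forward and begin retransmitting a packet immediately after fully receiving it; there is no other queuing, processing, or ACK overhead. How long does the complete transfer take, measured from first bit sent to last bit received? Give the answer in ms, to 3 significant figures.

Per-hop transmission t_tx = L/R = 11680/273000000 = 0.0427839 ms.
Per-hop propagation t_prop = 20000/300000000 = 0.0666667 ms.
Pipeline fill: first packet needs 2·t_tx to clear all hops; remaining 140 packets each add one t_tx.
Total = (2+141-1)·t_tx + 2·t_prop = 142·0.0427839 + 2·0.0666667 = 6.21 ms.

6.21 ms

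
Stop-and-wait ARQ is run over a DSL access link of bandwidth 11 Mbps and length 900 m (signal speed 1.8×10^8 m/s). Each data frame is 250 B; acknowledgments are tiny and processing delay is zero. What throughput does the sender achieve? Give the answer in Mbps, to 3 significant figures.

t_tx = L/R = 2000/11000000 = 0.000181818 s.
t_prop = 900/180000000 = 5e-06 s; RTT = 1e-05 s.
Cycle = t_tx + RTT = 0.000191818 s.
Throughput = L / cycle = 2000 / 0.000191818 = 10.4 Mbps.

10.4 Mbps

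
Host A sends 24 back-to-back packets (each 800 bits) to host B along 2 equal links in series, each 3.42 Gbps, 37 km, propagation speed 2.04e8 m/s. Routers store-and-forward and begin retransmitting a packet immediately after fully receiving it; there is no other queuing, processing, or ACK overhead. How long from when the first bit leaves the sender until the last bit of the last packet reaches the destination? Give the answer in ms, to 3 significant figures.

0.369 ms

Per-hop transmission t_tx = L/R = 800/3420000000 = 0.000233918 ms.
Per-hop propagation t_prop = 37000/204000000 = 0.181373 ms.
Pipeline fill: first packet needs 2·t_tx to clear all hops; remaining 23 packets each add one t_tx.
Total = (2+24-1)·t_tx + 2·t_prop = 25·0.000233918 + 2·0.181373 = 0.369 ms.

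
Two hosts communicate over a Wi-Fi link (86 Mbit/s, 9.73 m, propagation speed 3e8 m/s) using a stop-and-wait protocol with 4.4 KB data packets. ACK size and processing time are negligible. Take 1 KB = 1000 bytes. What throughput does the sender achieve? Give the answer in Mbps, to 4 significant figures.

85.99 Mbps

t_tx = L/R = 35200/86000000 = 0.000409302 s.
t_prop = 9.73/300000000 = 3.24333e-08 s; RTT = 6.48667e-08 s.
Cycle = t_tx + RTT = 0.000409367 s.
Throughput = L / cycle = 35200 / 0.000409367 = 85.99 Mbps.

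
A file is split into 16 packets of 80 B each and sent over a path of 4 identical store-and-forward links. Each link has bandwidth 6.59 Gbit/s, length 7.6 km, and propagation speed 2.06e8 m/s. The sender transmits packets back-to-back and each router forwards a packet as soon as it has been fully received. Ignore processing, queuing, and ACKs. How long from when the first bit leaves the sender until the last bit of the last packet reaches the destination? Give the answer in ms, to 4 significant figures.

0.1494 ms

Per-hop transmission t_tx = L/R = 640/6590000000 = 9.71168e-05 ms.
Per-hop propagation t_prop = 7600/206000000 = 0.0368932 ms.
Pipeline fill: first packet needs 4·t_tx to clear all hops; remaining 15 packets each add one t_tx.
Total = (4+16-1)·t_tx + 4·t_prop = 19·9.71168e-05 + 4·0.0368932 = 0.1494 ms.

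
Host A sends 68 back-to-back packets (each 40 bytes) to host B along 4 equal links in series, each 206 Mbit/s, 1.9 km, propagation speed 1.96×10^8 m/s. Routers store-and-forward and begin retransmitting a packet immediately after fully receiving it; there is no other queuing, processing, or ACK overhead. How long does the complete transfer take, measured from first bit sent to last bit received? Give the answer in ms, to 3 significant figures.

Per-hop transmission t_tx = L/R = 320/206000000 = 0.0015534 ms.
Per-hop propagation t_prop = 1900/196000000 = 0.00969388 ms.
Pipeline fill: first packet needs 4·t_tx to clear all hops; remaining 67 packets each add one t_tx.
Total = (4+68-1)·t_tx + 4·t_prop = 71·0.0015534 + 4·0.00969388 = 0.149 ms.

0.149 ms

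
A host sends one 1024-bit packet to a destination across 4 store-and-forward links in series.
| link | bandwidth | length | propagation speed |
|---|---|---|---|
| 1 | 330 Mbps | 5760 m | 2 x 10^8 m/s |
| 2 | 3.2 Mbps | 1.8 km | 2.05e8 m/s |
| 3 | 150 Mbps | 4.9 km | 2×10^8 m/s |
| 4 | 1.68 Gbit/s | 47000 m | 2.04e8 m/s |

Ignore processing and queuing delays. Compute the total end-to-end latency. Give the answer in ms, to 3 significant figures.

Transmission delays (L/R per hop): 0.00310303, 0.32, 0.00682667, 0.000609524 ms; sum = 0.330539 ms.
Propagation delays (d/s per hop): 0.0288, 0.00878049, 0.0245, 0.230392 ms; sum = 0.292473 ms.
End-to-end = 0.623 ms.

0.623 ms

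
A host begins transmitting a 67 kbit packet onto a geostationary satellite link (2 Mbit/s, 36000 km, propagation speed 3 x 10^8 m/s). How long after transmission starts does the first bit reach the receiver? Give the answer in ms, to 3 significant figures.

First bit experiences only propagation delay: d/s = 36000000/300000000 = 120 ms.

120 ms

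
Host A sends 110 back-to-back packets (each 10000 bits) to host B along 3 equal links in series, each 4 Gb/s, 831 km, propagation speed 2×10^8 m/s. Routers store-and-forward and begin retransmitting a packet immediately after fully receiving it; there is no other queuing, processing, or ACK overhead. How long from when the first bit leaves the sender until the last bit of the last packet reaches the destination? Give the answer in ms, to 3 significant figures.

12.7 ms

Per-hop transmission t_tx = L/R = 10000/4000000000 = 0.0025 ms.
Per-hop propagation t_prop = 831000/200000000 = 4.155 ms.
Pipeline fill: first packet needs 3·t_tx to clear all hops; remaining 109 packets each add one t_tx.
Total = (3+110-1)·t_tx + 3·t_prop = 112·0.0025 + 3·4.155 = 12.7 ms.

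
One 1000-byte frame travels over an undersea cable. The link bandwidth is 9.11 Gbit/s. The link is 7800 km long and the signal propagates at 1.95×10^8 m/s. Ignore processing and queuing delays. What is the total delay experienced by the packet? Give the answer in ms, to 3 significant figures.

L = 1000 × 8 = 8000 bits.
Transmission delay = L/R = 8000 / 9110000000 = 0.000878156 ms.
Propagation delay = d/s = 7800000 m / 195000000 m/s = 40 ms.
Total = 40.0 ms.

40.0 ms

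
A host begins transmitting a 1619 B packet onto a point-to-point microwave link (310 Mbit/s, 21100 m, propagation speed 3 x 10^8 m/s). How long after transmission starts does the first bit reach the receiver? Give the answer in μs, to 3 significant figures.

First bit experiences only propagation delay: d/s = 21100/300000000 = 70.3 μs.

70.3 μs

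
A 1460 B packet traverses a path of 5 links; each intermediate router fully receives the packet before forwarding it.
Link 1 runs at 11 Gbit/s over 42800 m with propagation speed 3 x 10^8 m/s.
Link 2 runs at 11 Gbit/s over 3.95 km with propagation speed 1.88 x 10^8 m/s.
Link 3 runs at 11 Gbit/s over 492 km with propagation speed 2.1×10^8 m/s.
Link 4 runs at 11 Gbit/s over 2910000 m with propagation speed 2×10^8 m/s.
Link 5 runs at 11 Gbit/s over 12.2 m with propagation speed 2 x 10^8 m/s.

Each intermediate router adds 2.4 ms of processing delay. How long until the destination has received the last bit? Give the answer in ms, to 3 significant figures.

L = 1460 × 8 = 11680 bits.
Transmission delay per hop = L/R = 11680/11000000000 = 0.00106182 ms; 5 hops → 0.00530909 ms.
Propagation delays (d/s per hop): 0.142667, 0.0210106, 2.34286, 14.55, 6.1e-05 ms; sum = 17.0566 ms.
Processing at 4 router(s): 4 × 2.4 ms = 9.6 ms.
End-to-end = 26.7 ms.

26.7 ms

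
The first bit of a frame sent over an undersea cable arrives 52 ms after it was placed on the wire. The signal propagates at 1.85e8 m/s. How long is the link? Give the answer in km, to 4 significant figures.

9620 km

d = s × t_prop = 185000000 × 0.052 = 9620 km.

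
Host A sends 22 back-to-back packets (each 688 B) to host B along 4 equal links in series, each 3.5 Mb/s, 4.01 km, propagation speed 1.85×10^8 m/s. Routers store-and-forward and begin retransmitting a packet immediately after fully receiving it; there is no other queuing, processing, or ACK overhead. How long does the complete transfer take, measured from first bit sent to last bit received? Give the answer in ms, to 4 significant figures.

39.40 ms

Per-hop transmission t_tx = L/R = 5504/3500000 = 1.57257 ms.
Per-hop propagation t_prop = 4010/185000000 = 0.0216757 ms.
Pipeline fill: first packet needs 4·t_tx to clear all hops; remaining 21 packets each add one t_tx.
Total = (4+22-1)·t_tx + 4·t_prop = 25·1.57257 + 4·0.0216757 = 39.40 ms.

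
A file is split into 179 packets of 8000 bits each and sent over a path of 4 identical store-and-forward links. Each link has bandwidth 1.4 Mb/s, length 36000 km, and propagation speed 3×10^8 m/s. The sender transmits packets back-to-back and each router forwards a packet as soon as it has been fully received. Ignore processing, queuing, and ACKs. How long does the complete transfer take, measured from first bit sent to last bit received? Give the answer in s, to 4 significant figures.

Per-hop transmission t_tx = L/R = 8000/1400000 = 0.00571429 s.
Per-hop propagation t_prop = 36000000/300000000 = 0.12 s.
Pipeline fill: first packet needs 4·t_tx to clear all hops; remaining 178 packets each add one t_tx.
Total = (4+179-1)·t_tx + 4·t_prop = 182·0.00571429 + 4·0.12 = 1.520 s.

1.520 s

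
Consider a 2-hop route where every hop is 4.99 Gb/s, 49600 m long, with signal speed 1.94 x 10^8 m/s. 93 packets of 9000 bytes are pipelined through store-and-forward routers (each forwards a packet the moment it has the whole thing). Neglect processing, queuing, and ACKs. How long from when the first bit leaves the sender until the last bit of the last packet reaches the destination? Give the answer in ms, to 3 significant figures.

Per-hop transmission t_tx = L/R = 72000/4990000000 = 0.0144289 ms.
Per-hop propagation t_prop = 49600/194000000 = 0.25567 ms.
Pipeline fill: first packet needs 2·t_tx to clear all hops; remaining 92 packets each add one t_tx.
Total = (2+93-1)·t_tx + 2·t_prop = 94·0.0144289 + 2·0.25567 = 1.87 ms.

1.87 ms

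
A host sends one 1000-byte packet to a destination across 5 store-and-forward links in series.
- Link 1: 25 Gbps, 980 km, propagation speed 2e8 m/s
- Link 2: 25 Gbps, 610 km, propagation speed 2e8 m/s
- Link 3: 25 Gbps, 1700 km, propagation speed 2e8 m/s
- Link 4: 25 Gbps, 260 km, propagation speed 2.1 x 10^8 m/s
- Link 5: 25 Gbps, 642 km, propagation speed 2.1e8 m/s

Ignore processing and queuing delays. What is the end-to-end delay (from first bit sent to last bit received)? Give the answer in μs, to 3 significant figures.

20700 μs

L = 1000 × 8 = 8000 bits.
Transmission delay per hop = L/R = 8000/25000000000 = 0.32 μs; 5 hops → 1.6 μs.
Propagation delays (d/s per hop): 4900, 3050, 8500, 1238.1, 3057.14 μs; sum = 20745.2 μs.
End-to-end = 20700 μs.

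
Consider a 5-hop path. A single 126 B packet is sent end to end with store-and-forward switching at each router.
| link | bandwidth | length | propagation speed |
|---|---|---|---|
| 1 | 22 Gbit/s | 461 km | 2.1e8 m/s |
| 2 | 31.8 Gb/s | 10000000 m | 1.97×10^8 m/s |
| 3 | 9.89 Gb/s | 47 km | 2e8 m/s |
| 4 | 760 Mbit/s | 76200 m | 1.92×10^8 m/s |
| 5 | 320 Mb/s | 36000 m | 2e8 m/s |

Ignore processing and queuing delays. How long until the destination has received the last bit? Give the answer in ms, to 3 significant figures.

L = 126 × 8 = 1008 bits.
Transmission delays (L/R per hop): 4.58182e-05, 3.16981e-05, 0.000101921, 0.00132632, 0.00315 ms; sum = 0.00465575 ms.
Propagation delays (d/s per hop): 2.19524, 50.7614, 0.235, 0.396875, 0.18 ms; sum = 53.7685 ms.
End-to-end = 53.8 ms.

53.8 ms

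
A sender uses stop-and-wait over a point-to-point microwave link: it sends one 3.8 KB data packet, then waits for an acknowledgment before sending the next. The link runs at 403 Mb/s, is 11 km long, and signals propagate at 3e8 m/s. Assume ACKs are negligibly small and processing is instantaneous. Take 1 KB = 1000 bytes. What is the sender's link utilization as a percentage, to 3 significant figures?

t_tx = L/R = 30400/403000000 = 7.54342e-05 s.
t_prop = 11000/300000000 = 3.66667e-05 s; RTT = 7.33333e-05 s.
Cycle = t_tx + RTT = 0.000148768 s.
Utilization = t_tx / cycle = 7.54342e-05/0.000148768 = 50.7 %.

50.7 %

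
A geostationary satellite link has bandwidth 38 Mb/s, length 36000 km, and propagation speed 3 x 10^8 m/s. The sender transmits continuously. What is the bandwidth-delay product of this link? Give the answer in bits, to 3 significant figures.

4560000 bits

Propagation delay = 36000000 / 300000000 = 0.12 s.
BDP = R × t_prop = 38000000 × 0.12 = 4560000 bits.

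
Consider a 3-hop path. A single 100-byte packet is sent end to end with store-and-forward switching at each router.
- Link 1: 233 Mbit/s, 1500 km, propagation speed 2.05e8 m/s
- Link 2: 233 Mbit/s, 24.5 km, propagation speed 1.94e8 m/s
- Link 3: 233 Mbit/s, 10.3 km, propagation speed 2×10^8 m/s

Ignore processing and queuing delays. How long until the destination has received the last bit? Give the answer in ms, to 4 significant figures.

L = 100 × 8 = 800 bits.
Transmission delay per hop = L/R = 800/233000000 = 0.00343348 ms; 3 hops → 0.0103004 ms.
Propagation delays (d/s per hop): 7.31707, 0.126289, 0.0515 ms; sum = 7.49486 ms.
End-to-end = 7.505 ms.

7.505 ms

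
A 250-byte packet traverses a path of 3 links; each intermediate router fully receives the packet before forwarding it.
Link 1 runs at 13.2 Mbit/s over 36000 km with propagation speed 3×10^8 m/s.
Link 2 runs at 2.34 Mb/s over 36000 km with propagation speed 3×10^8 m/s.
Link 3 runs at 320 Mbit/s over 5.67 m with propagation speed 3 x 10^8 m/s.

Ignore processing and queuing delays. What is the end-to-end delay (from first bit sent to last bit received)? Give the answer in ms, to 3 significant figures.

241 ms

L = 250 × 8 = 2000 bits.
Transmission delays (L/R per hop): 0.151515, 0.854701, 0.00625 ms; sum = 1.01247 ms.
Propagation delays (d/s per hop): 120, 120, 1.89e-05 ms; sum = 240 ms.
End-to-end = 241 ms.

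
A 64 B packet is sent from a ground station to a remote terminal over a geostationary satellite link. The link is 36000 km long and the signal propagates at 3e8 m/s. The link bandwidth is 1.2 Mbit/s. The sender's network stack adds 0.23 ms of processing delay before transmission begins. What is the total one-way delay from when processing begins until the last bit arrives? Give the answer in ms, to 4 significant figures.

L = 64 × 8 = 512 bits.
Transmission delay = L/R = 512 / 1200000 = 0.426667 ms.
Propagation delay = d/s = 36000000 m / 300000000 m/s = 120 ms.
Plus processing delay 0.23 ms = 0.23 ms.
Total = 120.7 ms.

120.7 ms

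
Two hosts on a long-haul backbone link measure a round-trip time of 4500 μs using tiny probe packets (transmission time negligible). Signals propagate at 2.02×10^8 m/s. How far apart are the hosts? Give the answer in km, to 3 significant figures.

One-way propagation = RTT/2 = 2250 μs.
d = s × t = 202000000 × 0.00225 = 455 km.

455 km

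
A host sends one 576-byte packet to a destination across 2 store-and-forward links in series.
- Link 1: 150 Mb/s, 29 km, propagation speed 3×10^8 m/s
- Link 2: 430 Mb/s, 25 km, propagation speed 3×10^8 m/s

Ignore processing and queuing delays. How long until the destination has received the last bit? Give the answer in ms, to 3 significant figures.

L = 576 × 8 = 4608 bits.
Transmission delays (L/R per hop): 0.03072, 0.0107163 ms; sum = 0.0414363 ms.
Propagation delays (d/s per hop): 0.0966667, 0.0833333 ms; sum = 0.18 ms.
End-to-end = 0.221 ms.

0.221 ms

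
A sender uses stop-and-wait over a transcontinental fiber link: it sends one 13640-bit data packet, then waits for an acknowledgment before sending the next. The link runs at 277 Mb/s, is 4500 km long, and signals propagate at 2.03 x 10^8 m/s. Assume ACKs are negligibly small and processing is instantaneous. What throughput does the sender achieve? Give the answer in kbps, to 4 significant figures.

307.3 kbps

t_tx = L/R = 13640/277000000 = 4.92419e-05 s.
t_prop = 4500000/2.03e+08 = 0.0221675 s; RTT = 0.044335 s.
Cycle = t_tx + RTT = 0.0443842 s.
Throughput = L / cycle = 13640 / 0.0443842 = 307.3 kbps.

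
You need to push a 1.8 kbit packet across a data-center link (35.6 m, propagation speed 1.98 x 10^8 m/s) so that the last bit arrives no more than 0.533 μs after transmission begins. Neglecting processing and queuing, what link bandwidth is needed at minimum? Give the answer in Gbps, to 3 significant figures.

Propagation delay = 35.6 / 198000000 = 0.179798 μs.
Transmission budget = 0.533 − 0.179798 = 0.353202 μs.
R ≥ L / t_tx = 1800 bits / 3.53202e-07 s = 5.10 Gbps.

5.10 Gbps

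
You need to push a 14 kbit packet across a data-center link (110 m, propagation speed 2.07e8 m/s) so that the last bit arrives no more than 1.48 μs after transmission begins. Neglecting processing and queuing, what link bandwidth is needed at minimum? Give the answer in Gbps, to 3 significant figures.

Propagation delay = 110 / 2.07e+08 = 0.531401 μs.
Transmission budget = 1.48 − 0.531401 = 0.948599 μs.
R ≥ L / t_tx = 14000 bits / 9.48599e-07 s = 14.8 Gbps.

14.8 Gbps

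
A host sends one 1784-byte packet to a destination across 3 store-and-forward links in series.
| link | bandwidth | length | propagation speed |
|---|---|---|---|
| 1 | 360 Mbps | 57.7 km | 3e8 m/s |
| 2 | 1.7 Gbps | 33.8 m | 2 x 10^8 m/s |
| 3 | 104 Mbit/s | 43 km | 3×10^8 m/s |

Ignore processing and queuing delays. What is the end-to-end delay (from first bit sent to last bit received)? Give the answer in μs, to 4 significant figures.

521.1 μs

L = 1784 × 8 = 14272 bits.
Transmission delays (L/R per hop): 39.6444, 8.39529, 137.231 μs; sum = 185.271 μs.
Propagation delays (d/s per hop): 192.333, 0.169, 143.333 μs; sum = 335.836 μs.
End-to-end = 521.1 μs.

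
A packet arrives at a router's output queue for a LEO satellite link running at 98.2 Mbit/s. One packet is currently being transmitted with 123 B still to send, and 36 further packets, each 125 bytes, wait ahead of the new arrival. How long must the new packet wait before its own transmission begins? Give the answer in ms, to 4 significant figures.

Each queued packet: L/R = 1000/98200000 = 0.0101833 ms.
36 queued → 0.366599 ms.
Plus remaining 984 bits of current packet: 0.0100204 ms.
Queuing delay = 0.3766 ms.

0.3766 ms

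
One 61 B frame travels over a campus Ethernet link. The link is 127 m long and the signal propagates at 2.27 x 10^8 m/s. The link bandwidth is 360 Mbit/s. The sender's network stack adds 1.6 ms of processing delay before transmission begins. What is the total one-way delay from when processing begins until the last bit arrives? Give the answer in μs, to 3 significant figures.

L = 61 × 8 = 488 bits.
Transmission delay = L/R = 488 / 360000000 = 1.35556 μs.
Propagation delay = d/s = 127 m / 227000000 m/s = 0.559471 μs.
Plus processing delay 1.6 ms = 1600 μs.
Total = 1600 μs.

1600 μs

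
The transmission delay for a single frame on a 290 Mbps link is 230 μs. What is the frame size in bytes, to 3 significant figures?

8340 bytes

L = R × t_tx = 290000000 b/s × 0.00023 s = 66700 bits.
In bytes: 66700 / 8 = 8340 bytes.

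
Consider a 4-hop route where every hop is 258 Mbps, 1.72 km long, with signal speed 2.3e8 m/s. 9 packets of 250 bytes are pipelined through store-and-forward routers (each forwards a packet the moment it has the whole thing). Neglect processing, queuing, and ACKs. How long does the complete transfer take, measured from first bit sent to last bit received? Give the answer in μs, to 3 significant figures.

Per-hop transmission t_tx = L/R = 2000/258000000 = 7.75194 μs.
Per-hop propagation t_prop = 1720/2.3e+08 = 7.47826 μs.
Pipeline fill: first packet needs 4·t_tx to clear all hops; remaining 8 packets each add one t_tx.
Total = (4+9-1)·t_tx + 4·t_prop = 12·7.75194 + 4·7.47826 = 123 μs.

123 μs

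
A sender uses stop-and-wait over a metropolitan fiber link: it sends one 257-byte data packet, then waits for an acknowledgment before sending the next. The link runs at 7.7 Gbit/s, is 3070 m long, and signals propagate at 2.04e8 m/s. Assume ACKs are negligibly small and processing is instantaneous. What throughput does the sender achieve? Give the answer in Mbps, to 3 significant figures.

t_tx = L/R = 2056/7700000000 = 2.67013e-07 s.
t_prop = 3070/204000000 = 1.5049e-05 s; RTT = 3.0098e-05 s.
Cycle = t_tx + RTT = 3.03651e-05 s.
Throughput = L / cycle = 2056 / 3.03651e-05 = 67.7 Mbps.

67.7 Mbps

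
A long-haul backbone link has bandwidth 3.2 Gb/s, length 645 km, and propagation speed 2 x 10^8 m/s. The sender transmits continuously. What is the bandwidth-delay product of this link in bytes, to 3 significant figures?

1290000 bytes

Propagation delay = 645000 / 200000000 = 0.003225 s.
BDP = R × t_prop = 3200000000 × 0.003225 = 10320000 bits.
In bytes: 10320000/8 = 1290000 bytes.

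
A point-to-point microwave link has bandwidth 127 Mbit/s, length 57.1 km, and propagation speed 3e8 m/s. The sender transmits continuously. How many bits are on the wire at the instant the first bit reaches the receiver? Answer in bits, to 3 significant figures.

Propagation delay = 57100 / 300000000 = 0.000190333 s.
BDP = R × t_prop = 127000000 × 0.000190333 = 24172.3 bits.

24200 bits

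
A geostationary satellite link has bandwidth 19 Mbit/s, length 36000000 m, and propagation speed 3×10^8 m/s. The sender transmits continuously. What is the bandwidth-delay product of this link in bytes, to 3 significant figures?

Propagation delay = 36000000 / 300000000 = 0.12 s.
BDP = R × t_prop = 19000000 × 0.12 = 2280000 bits.
In bytes: 2280000/8 = 285000 bytes.

285000 bytes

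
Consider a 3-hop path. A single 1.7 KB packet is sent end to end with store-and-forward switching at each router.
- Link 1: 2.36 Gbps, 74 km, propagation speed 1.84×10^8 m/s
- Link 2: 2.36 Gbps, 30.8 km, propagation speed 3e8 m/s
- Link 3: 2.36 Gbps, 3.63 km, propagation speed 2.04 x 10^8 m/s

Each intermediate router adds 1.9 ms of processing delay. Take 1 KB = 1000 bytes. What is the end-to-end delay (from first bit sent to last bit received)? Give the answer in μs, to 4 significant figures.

L = 13600 bits.
Transmission delay per hop = L/R = 13600/2360000000 = 5.76271 μs; 3 hops → 17.2881 μs.
Propagation delays (d/s per hop): 402.174, 102.667, 17.7941 μs; sum = 522.635 μs.
Processing at 2 router(s): 2 × 1.9 ms = 3800 μs.
End-to-end = 4340 μs.

4340 μs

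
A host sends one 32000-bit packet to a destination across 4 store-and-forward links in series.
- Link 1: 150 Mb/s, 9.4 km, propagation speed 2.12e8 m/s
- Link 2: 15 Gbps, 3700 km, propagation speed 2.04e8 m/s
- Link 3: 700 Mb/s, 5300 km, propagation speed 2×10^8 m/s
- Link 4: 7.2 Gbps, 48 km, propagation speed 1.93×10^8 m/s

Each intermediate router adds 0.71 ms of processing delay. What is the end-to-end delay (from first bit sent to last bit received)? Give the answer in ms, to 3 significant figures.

47.3 ms

Transmission delays (L/R per hop): 0.213333, 0.00213333, 0.0457143, 0.00444444 ms; sum = 0.265625 ms.
Propagation delays (d/s per hop): 0.0443396, 18.1373, 26.5, 0.248705 ms; sum = 44.9303 ms.
Processing at 3 router(s): 3 × 0.71 ms = 2.13 ms.
End-to-end = 47.3 ms.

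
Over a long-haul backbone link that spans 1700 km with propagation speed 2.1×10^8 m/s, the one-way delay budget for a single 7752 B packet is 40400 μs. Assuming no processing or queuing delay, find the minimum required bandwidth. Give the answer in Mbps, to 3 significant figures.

1.92 Mbps

L = 62016 bits.
Propagation delay = 1700000 / 210000000 = 8095.24 μs.
Transmission budget = 40400 − 8095.24 = 32304.8 μs.
R ≥ L / t_tx = 62016 bits / 0.0323048 s = 1.92 Mbps.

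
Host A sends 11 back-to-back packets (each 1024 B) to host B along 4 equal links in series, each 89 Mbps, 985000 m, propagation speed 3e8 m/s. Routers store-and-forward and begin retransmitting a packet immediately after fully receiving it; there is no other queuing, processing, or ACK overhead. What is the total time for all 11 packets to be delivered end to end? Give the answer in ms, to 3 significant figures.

14.4 ms

Per-hop transmission t_tx = L/R = 8192/89000000 = 0.0920449 ms.
Per-hop propagation t_prop = 985000/300000000 = 3.28333 ms.
Pipeline fill: first packet needs 4·t_tx to clear all hops; remaining 10 packets each add one t_tx.
Total = (4+11-1)·t_tx + 4·t_prop = 14·0.0920449 + 4·3.28333 = 14.4 ms.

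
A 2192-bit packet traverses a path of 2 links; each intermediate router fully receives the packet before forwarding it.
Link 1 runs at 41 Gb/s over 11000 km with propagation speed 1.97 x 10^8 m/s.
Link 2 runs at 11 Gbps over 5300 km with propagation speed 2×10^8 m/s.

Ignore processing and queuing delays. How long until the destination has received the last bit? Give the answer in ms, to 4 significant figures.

Transmission delays (L/R per hop): 5.34634e-05, 0.000199273 ms; sum = 0.000252736 ms.
Propagation delays (d/s per hop): 55.8376, 26.5 ms; sum = 82.3376 ms.
End-to-end = 82.34 ms.

82.34 ms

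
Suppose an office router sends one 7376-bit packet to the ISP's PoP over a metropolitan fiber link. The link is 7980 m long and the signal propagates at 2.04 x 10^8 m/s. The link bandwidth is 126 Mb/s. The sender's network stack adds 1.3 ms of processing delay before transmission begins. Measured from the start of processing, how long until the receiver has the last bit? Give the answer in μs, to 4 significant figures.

1398 μs

Transmission delay = L/R = 7376 / 126000000 = 58.5397 μs.
Propagation delay = d/s = 7980 m / 204000000 m/s = 39.1176 μs.
Plus processing delay 1.3 ms = 1300 μs.
Total = 1398 μs.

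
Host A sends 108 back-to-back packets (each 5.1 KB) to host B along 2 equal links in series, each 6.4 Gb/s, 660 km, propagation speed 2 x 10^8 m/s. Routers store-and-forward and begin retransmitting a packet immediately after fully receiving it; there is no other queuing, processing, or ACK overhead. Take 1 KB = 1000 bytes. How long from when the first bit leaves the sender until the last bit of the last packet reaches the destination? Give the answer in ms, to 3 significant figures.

Per-hop transmission t_tx = L/R = 40800/6400000000 = 0.006375 ms.
Per-hop propagation t_prop = 660000/200000000 = 3.3 ms.
Pipeline fill: first packet needs 2·t_tx to clear all hops; remaining 107 packets each add one t_tx.
Total = (2+108-1)·t_tx + 2·t_prop = 109·0.006375 + 2·3.3 = 7.29 ms.

7.29 ms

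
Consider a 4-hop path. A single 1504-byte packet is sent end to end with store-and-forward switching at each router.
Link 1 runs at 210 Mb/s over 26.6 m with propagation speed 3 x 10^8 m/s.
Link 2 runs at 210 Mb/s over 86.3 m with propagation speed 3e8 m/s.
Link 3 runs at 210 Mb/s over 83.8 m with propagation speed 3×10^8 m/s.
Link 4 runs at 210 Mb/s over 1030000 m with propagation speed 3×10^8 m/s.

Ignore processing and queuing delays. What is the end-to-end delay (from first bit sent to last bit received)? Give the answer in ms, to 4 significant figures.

L = 1504 × 8 = 12032 bits.
Transmission delay per hop = L/R = 12032/210000000 = 0.0572952 ms; 4 hops → 0.229181 ms.
Propagation delays (d/s per hop): 8.86667e-05, 0.000287667, 0.000279333, 3.43333 ms; sum = 3.43399 ms.
End-to-end = 3.663 ms.

3.663 ms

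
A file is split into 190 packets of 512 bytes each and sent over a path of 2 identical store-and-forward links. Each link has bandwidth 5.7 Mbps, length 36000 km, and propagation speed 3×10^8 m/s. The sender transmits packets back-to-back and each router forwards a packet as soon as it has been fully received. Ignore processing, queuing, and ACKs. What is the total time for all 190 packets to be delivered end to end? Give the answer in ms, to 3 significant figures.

Per-hop transmission t_tx = L/R = 4096/5700000 = 0.718596 ms.
Per-hop propagation t_prop = 36000000/300000000 = 120 ms.
Pipeline fill: first packet needs 2·t_tx to clear all hops; remaining 189 packets each add one t_tx.
Total = (2+190-1)·t_tx + 2·t_prop = 191·0.718596 + 2·120 = 377 ms.

377 ms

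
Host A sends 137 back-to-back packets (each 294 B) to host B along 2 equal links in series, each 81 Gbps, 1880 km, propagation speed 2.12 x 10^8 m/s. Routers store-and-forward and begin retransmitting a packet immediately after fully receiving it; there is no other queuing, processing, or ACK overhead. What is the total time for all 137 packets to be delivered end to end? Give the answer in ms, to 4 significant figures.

Per-hop transmission t_tx = L/R = 2352/81000000000 = 2.9037e-05 ms.
Per-hop propagation t_prop = 1880000/212000000 = 8.86792 ms.
Pipeline fill: first packet needs 2·t_tx to clear all hops; remaining 136 packets each add one t_tx.
Total = (2+137-1)·t_tx + 2·t_prop = 138·2.9037e-05 + 2·8.86792 = 17.74 ms.

17.74 ms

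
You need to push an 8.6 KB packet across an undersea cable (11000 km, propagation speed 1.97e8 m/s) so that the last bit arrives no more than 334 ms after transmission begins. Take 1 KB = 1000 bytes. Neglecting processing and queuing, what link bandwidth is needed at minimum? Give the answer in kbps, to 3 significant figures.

L = 68800 bits.
Propagation delay = 11000000 / 197000000 = 55.8376 ms.
Transmission budget = 334 − 55.8376 = 278.162 ms.
R ≥ L / t_tx = 68800 bits / 0.278162 s = 247 kbps.

247 kbps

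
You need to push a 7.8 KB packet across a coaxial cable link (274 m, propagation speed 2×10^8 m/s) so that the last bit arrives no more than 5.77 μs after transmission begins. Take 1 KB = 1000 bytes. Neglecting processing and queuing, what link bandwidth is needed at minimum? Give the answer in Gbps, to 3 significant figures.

L = 62400 bits.
Propagation delay = 274 / 200000000 = 1.37 μs.
Transmission budget = 5.77 − 1.37 = 4.4 μs.
R ≥ L / t_tx = 62400 bits / 4.4e-06 s = 14.2 Gbps.

14.2 Gbps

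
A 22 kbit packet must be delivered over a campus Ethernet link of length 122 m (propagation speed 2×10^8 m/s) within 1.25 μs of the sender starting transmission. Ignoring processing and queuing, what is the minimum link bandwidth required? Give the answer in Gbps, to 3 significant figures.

Propagation delay = 122 / 200000000 = 0.61 μs.
Transmission budget = 1.25 − 0.61 = 0.64 μs.
R ≥ L / t_tx = 22000 bits / 6.4e-07 s = 34.4 Gbps.

34.4 Gbps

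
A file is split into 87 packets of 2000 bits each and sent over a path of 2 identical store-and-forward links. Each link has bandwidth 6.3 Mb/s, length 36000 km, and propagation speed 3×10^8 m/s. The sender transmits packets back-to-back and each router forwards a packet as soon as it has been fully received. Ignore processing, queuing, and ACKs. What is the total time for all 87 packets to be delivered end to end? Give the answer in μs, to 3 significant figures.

268000 μs

Per-hop transmission t_tx = L/R = 2000/6300000 = 317.46 μs.
Per-hop propagation t_prop = 36000000/300000000 = 120000 μs.
Pipeline fill: first packet needs 2·t_tx to clear all hops; remaining 86 packets each add one t_tx.
Total = (2+87-1)·t_tx + 2·t_prop = 88·317.46 + 2·120000 = 268000 μs.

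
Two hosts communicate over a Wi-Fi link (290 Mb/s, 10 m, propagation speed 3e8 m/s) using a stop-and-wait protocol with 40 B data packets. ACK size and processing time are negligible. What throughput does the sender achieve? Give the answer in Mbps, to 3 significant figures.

t_tx = L/R = 320/290000000 = 1.10345e-06 s.
t_prop = 10/300000000 = 3.33333e-08 s; RTT = 6.66667e-08 s.
Cycle = t_tx + RTT = 1.17011e-06 s.
Throughput = L / cycle = 320 / 1.17011e-06 = 273 Mbps.

273 Mbps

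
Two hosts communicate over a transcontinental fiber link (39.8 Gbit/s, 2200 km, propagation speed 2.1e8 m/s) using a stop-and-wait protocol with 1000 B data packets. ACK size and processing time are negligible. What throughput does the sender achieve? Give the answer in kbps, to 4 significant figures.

t_tx = L/R = 8000/39800000000 = 2.01005e-07 s.
t_prop = 2200000/210000000 = 0.0104762 s; RTT = 0.0209524 s.
Cycle = t_tx + RTT = 0.0209526 s.
Throughput = L / cycle = 8000 / 0.0209526 = 381.8 kbps.

381.8 kbps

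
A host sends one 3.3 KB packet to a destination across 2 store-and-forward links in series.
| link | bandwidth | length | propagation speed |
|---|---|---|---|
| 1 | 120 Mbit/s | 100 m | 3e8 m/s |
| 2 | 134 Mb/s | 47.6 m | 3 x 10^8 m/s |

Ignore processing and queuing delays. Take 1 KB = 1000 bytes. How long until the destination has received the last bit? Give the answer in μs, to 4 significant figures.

417.5 μs

L = 26400 bits.
Transmission delays (L/R per hop): 220, 197.015 μs; sum = 417.015 μs.
Propagation delays (d/s per hop): 0.333333, 0.158667 μs; sum = 0.492 μs.
End-to-end = 417.5 μs.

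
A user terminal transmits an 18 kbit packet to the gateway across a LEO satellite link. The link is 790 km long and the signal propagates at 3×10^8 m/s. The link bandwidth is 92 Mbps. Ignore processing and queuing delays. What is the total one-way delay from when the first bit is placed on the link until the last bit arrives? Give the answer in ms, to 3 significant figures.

L = 18000 bits.
Transmission delay = L/R = 18000 / 92000000 = 0.195652 ms.
Propagation delay = d/s = 790000 m / 300000000 m/s = 2.63333 ms.
Total = 2.83 ms.

2.83 ms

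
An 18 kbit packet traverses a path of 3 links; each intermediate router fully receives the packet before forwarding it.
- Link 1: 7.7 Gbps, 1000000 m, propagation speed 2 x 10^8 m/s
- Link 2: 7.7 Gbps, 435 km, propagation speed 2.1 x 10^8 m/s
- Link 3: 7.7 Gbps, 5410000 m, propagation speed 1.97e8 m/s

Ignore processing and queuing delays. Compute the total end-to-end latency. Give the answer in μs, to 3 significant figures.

L = 18000 bits.
Transmission delay per hop = L/R = 18000/7700000000 = 2.33766 μs; 3 hops → 7.01299 μs.
Propagation delays (d/s per hop): 5000, 2071.43, 27461.9 μs; sum = 34533.4 μs.
End-to-end = 34500 μs.

34500 μs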